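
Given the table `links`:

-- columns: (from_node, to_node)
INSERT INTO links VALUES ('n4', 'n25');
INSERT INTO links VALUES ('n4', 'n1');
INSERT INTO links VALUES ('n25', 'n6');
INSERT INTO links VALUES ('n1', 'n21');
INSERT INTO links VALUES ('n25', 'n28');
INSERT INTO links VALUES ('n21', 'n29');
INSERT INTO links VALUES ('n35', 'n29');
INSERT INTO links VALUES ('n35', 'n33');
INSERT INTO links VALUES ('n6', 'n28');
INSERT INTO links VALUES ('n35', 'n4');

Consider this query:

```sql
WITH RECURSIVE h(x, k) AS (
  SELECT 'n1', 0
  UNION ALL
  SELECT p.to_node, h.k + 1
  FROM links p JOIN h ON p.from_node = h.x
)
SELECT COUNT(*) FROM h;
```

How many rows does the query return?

Base: (n1, k=0).
Iteration 1: edges from {n1} -> (n21, k=1).
Iteration 2: edges from {n21} -> (n29, k=2).
Iteration 3: no outgoing edges from {n29}; recursion stops.
Total rows emitted: 3.

3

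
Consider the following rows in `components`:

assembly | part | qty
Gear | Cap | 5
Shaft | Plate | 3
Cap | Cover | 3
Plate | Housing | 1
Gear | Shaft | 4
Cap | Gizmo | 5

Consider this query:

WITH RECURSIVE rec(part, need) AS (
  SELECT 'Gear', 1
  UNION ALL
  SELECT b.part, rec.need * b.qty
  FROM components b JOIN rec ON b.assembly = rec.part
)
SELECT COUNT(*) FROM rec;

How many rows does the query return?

Base: (Gear, need=1).
Iteration 1: components of {Gear} -> Cap = 1*5 = 5, Shaft = 1*4 = 4.
Iteration 2: components of {Cap,Shaft} -> Cover = 5*3 = 15, Gizmo = 5*5 = 25, Plate = 4*3 = 12.
Iteration 3: components of {Cover,Gizmo,Plate} -> Housing = 12*1 = 12.
Iteration 4: no further components; recursion stops.
Total rows emitted: 7.

7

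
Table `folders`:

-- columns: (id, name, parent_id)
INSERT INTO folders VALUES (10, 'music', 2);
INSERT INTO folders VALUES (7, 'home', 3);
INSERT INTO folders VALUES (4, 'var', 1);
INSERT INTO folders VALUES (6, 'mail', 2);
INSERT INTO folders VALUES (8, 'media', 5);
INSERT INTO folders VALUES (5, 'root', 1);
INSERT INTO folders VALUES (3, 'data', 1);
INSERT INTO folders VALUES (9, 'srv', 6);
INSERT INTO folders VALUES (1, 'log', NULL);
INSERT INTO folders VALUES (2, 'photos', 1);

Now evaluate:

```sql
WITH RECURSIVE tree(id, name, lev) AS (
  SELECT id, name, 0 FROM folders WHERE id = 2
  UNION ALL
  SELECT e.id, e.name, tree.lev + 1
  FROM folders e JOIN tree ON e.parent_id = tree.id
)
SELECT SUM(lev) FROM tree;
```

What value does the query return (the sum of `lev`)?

4

Base: id=2 (photos) at lev 0.
Iteration 1: rows with parent_id in {2} -> mail (id 6, lev 1), music (id 10, lev 1).
Iteration 2: rows with parent_id in {6,10} -> srv (id 9, lev 2).
Iteration 3: no rows with parent_id in {9}; recursion stops.
SUM(lev) = 0 + 1 + 1 + 2 = 4.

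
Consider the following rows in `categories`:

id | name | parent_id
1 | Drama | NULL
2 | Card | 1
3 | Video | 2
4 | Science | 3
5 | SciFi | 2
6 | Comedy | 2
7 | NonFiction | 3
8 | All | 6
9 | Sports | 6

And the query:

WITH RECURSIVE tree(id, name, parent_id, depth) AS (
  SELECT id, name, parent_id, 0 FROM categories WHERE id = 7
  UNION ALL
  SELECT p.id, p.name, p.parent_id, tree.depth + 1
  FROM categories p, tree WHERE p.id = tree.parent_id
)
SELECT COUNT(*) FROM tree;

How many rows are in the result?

Base: id=7 (NonFiction), parent_id=3, depth 0.
Iteration 1: join on id=3 -> Video (id 3, parent_id=2, depth 1).
Iteration 2: join on id=2 -> Card (id 2, parent_id=1, depth 2).
Iteration 3: join on id=1 -> Drama (id 1, parent_id=NULL, depth 3).
Iteration 4: parent_id is NULL; no match; recursion stops.
Total rows emitted: 4.

4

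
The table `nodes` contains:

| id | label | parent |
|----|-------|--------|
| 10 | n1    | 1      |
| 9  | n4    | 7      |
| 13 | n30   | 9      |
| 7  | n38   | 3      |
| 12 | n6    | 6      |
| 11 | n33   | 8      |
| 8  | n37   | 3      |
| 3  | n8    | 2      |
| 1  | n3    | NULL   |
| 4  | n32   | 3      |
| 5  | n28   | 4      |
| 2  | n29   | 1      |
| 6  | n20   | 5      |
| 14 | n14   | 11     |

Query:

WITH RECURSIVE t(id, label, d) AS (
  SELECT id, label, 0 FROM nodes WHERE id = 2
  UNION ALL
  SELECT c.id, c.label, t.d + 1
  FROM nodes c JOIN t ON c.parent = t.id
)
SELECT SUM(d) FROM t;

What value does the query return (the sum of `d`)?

33

Base: id=2 (n29) at d 0.
Iteration 1: rows with parent in {2} -> n8 (id 3, d 1).
Iteration 2: rows with parent in {3} -> n32 (id 4, d 2), n38 (id 7, d 2), n37 (id 8, d 2).
Iteration 3: rows with parent in {4,7,8} -> n28 (id 5, d 3), n4 (id 9, d 3), n33 (id 11, d 3).
Iteration 4: rows with parent in {5,9,11} -> n20 (id 6, d 4), n30 (id 13, d 4), n14 (id 14, d 4).
Iteration 5: rows with parent in {6,13,14} -> n6 (id 12, d 5).
Iteration 6: no rows with parent in {12}; recursion stops.
SUM(d) = 0 + 1 + 2 + 2 + 2 + 3 + 3 + 3 + 4 + 4 + 4 + 5 = 33.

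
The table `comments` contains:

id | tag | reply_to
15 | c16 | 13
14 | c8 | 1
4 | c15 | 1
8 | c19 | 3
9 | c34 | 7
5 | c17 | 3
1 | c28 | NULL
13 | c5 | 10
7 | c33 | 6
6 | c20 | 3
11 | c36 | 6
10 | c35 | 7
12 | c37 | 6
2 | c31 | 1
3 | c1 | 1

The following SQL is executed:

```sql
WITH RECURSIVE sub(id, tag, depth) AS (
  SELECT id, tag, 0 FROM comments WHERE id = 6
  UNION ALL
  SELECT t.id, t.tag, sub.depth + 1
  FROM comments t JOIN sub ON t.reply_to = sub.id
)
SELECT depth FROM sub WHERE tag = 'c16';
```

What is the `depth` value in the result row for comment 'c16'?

Base: id=6 (c20) at depth 0.
Iteration 1: rows with reply_to in {6} -> c33 (id 7, depth 1), c36 (id 11, depth 1), c37 (id 12, depth 1).
Iteration 2: rows with reply_to in {7,11,12} -> c34 (id 9, depth 2), c35 (id 10, depth 2).
Iteration 3: rows with reply_to in {9,10} -> c5 (id 13, depth 3).
Iteration 4: rows with reply_to in {13} -> c16 (id 15, depth 4).
Iteration 5: no rows with reply_to in {15}; recursion stops.

4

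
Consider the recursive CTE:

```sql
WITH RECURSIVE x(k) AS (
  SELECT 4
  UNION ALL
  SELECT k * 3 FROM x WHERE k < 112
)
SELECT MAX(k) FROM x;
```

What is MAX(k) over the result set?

324

Base: k=4.
Iteration 1: 4 < 112 holds -> k = 4 * 3 = 12.
Iteration 2: 12 < 112 holds -> k = 12 * 3 = 36.
Iteration 3: 36 < 112 holds -> k = 36 * 3 = 108.
Iteration 4: 108 < 112 holds -> k = 108 * 3 = 324.
Iteration 5: 324 < 112 fails; recursion stops.
k values: 4, 12, 36, 108, 324; the maximum is 324.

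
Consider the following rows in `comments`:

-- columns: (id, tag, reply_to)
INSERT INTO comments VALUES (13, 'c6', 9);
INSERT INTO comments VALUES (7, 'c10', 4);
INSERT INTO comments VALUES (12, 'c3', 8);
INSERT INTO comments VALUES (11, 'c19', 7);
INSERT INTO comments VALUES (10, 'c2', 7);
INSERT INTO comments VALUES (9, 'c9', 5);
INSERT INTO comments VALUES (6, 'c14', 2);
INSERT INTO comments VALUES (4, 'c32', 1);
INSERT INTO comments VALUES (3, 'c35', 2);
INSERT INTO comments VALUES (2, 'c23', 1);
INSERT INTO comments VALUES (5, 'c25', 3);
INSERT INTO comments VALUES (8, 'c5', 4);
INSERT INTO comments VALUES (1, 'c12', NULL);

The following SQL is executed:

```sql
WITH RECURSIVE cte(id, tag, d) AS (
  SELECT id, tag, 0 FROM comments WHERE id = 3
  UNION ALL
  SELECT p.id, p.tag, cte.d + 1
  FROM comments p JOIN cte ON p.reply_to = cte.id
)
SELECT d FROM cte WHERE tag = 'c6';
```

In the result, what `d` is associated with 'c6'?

3

Base: id=3 (c35) at d 0.
Iteration 1: rows with reply_to in {3} -> c25 (id 5, d 1).
Iteration 2: rows with reply_to in {5} -> c9 (id 9, d 2).
Iteration 3: rows with reply_to in {9} -> c6 (id 13, d 3).
Iteration 4: no rows with reply_to in {13}; recursion stops.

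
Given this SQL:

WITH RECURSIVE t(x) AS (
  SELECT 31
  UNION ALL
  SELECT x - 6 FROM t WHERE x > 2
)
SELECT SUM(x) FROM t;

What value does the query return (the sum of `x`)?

Base: x=31.
Iteration 1: 31 > 2 holds -> x = 31 - 6 = 25.
Iteration 2: 25 > 2 holds -> x = 25 - 6 = 19.
Iteration 3: 19 > 2 holds -> x = 19 - 6 = 13.
Iteration 4: 13 > 2 holds -> x = 13 - 6 = 7.
Iteration 5: 7 > 2 holds -> x = 7 - 6 = 1.
Iteration 6: 1 > 2 fails; recursion stops.
SUM(x) = 31 + 25 + 19 + 13 + 7 + 1 = 96.

96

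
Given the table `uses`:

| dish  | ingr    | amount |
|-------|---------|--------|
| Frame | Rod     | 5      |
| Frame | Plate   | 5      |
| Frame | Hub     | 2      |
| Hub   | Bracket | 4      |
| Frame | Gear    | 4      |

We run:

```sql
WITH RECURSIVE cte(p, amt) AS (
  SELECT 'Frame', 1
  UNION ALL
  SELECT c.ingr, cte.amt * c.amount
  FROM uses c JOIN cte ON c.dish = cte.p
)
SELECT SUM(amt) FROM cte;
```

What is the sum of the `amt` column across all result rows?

25

Base: (Frame, amt=1).
Iteration 1: components of {Frame} -> Gear = 1*4 = 4, Hub = 1*2 = 2, Plate = 1*5 = 5, Rod = 1*5 = 5.
Iteration 2: components of {Gear,Hub,Plate,Rod} -> Bracket = 2*4 = 8.
Iteration 3: no further components; recursion stops.
SUM(amt) = 1 + 5 + 5 + 2 + 4 + 8 = 25.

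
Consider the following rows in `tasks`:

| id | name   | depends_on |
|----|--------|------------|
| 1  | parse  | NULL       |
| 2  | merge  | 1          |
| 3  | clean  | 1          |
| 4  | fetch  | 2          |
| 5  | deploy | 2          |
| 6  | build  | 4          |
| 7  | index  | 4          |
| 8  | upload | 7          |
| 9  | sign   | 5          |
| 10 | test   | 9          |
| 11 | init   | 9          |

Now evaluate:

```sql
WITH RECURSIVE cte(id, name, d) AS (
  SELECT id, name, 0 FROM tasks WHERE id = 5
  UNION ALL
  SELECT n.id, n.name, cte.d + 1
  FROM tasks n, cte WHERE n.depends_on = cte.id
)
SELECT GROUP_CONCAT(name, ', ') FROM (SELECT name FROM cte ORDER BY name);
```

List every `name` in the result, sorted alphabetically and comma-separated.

deploy, init, sign, test

Base: id=5 (deploy) at d 0.
Iteration 1: rows with depends_on in {5} -> sign (id 9, d 1).
Iteration 2: rows with depends_on in {9} -> test (id 10, d 2), init (id 11, d 2).
Iteration 3: no rows with depends_on in {10,11}; recursion stops.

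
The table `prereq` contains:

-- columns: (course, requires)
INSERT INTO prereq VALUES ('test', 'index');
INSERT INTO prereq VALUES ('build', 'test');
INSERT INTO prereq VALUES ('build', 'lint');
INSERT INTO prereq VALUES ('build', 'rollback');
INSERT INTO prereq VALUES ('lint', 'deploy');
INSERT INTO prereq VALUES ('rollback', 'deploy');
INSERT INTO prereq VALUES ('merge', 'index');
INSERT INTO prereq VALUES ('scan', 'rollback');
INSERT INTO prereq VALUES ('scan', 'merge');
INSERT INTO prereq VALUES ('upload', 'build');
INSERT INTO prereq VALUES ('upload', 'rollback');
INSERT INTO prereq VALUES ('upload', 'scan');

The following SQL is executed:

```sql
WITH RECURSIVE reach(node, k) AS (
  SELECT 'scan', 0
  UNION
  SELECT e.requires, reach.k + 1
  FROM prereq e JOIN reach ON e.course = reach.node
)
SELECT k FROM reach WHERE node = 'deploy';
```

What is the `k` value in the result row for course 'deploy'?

Base: (scan, k=0).
Iteration 1: edges from {scan} -> (merge, k=1), (rollback, k=1).
Iteration 2: edges from {merge,rollback} -> (deploy, k=2), (index, k=2).
Iteration 3: no outgoing edges from {deploy,index}; recursion stops.

2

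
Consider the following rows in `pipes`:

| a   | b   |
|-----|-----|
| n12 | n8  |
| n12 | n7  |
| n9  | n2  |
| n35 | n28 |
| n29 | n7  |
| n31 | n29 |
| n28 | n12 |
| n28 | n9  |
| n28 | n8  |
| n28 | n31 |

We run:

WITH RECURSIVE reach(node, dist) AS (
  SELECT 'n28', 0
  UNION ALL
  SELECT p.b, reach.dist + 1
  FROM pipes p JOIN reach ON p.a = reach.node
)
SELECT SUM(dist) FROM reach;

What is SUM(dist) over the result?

15

Base: (n28, dist=0).
Iteration 1: edges from {n28} -> (n12, dist=1), (n31, dist=1), (n8, dist=1), (n9, dist=1).
Iteration 2: edges from {n12,n31,n8,n9} -> (n2, dist=2), (n29, dist=2), (n7, dist=2), (n8, dist=2).
Iteration 3: edges from {n2,n29,n7,n8} -> (n7, dist=3).
Iteration 4: no outgoing edges from {n7}; recursion stops.
SUM(dist) = 0 + 1 + 1 + 1 + 1 + 2 + 2 + 2 + 2 + 3 = 15.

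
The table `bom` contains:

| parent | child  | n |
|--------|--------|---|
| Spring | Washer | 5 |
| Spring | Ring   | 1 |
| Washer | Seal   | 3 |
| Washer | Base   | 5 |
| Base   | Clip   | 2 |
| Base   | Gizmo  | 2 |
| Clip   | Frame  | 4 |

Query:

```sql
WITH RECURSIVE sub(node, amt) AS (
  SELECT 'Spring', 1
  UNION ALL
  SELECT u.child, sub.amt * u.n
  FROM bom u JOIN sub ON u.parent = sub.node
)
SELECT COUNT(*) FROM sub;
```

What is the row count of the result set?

Base: (Spring, amt=1).
Iteration 1: components of {Spring} -> Ring = 1*1 = 1, Washer = 1*5 = 5.
Iteration 2: components of {Ring,Washer} -> Base = 5*5 = 25, Seal = 5*3 = 15.
Iteration 3: components of {Base,Seal} -> Clip = 25*2 = 50, Gizmo = 25*2 = 50.
Iteration 4: components of {Clip,Gizmo} -> Frame = 50*4 = 200.
Iteration 5: no further components; recursion stops.
Total rows emitted: 8.

8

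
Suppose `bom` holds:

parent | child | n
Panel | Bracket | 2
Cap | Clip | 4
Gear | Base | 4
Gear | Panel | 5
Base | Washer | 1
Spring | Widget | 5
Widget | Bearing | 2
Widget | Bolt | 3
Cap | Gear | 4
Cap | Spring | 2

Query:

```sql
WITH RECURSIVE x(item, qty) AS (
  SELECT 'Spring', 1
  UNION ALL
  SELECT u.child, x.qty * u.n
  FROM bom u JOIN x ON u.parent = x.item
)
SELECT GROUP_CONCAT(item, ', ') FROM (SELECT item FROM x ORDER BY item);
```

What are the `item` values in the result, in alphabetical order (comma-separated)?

Base: (Spring, qty=1).
Iteration 1: components of {Spring} -> Widget = 1*5 = 5.
Iteration 2: components of {Widget} -> Bearing = 5*2 = 10, Bolt = 5*3 = 15.
Iteration 3: no further components; recursion stops.

Bearing, Bolt, Spring, Widget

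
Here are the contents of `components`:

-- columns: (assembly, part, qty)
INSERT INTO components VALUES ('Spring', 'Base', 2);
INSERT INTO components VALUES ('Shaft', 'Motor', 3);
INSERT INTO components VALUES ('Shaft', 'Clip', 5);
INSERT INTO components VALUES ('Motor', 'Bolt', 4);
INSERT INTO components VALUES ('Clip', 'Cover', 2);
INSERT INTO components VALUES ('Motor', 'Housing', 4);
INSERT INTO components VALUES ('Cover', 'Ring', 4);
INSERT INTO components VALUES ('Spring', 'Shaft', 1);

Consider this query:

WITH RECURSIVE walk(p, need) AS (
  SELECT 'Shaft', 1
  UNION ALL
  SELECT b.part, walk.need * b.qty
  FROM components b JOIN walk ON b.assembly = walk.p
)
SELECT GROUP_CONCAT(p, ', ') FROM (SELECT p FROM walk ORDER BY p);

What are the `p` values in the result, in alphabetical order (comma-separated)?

Base: (Shaft, need=1).
Iteration 1: components of {Shaft} -> Clip = 1*5 = 5, Motor = 1*3 = 3.
Iteration 2: components of {Clip,Motor} -> Bolt = 3*4 = 12, Cover = 5*2 = 10, Housing = 3*4 = 12.
Iteration 3: components of {Bolt,Cover,Housing} -> Ring = 10*4 = 40.
Iteration 4: no further components; recursion stops.

Bolt, Clip, Cover, Housing, Motor, Ring, Shaft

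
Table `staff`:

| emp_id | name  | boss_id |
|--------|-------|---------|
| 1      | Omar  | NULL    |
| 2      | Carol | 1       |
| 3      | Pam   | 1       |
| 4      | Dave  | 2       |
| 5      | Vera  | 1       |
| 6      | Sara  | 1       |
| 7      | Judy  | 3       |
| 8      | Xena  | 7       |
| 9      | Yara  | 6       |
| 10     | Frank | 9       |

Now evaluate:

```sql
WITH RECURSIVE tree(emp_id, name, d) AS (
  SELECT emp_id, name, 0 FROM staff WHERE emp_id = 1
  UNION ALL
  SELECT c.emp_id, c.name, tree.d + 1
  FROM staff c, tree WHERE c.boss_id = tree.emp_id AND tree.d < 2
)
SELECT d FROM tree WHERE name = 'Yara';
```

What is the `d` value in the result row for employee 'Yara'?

Base: emp_id=1 (Omar) at d 0.
Iteration 1: rows with boss_id in {1} -> Carol (id 2, d 1), Pam (id 3, d 1), Vera (id 5, d 1), Sara (id 6, d 1).
Iteration 2: rows with boss_id in {2,3,5,6} -> Dave (id 4, d 2), Judy (id 7, d 2), Yara (id 9, d 2).
Iteration 3: d < 2 fails for all current rows; recursion stops.

2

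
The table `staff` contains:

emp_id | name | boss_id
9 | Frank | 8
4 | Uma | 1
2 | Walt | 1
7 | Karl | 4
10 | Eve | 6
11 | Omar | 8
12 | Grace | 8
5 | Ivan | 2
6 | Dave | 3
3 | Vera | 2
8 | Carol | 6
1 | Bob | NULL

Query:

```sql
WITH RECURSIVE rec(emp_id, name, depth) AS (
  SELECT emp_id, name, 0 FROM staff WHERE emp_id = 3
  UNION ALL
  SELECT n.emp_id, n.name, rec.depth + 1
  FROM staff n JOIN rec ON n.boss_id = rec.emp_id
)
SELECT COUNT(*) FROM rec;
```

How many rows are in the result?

Base: emp_id=3 (Vera) at depth 0.
Iteration 1: rows with boss_id in {3} -> Dave (id 6, depth 1).
Iteration 2: rows with boss_id in {6} -> Carol (id 8, depth 2), Eve (id 10, depth 2).
Iteration 3: rows with boss_id in {8,10} -> Frank (id 9, depth 3), Omar (id 11, depth 3), Grace (id 12, depth 3).
Iteration 4: no rows with boss_id in {9,11,12}; recursion stops.
Total rows emitted: 7.

7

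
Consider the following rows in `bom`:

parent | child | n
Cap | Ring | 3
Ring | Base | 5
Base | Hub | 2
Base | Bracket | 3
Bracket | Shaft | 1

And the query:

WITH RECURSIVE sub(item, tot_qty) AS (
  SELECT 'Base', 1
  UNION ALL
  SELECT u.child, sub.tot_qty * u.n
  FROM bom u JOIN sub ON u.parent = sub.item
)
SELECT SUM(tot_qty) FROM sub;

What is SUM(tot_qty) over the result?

Base: (Base, tot_qty=1).
Iteration 1: components of {Base} -> Bracket = 1*3 = 3, Hub = 1*2 = 2.
Iteration 2: components of {Bracket,Hub} -> Shaft = 3*1 = 3.
Iteration 3: no further components; recursion stops.
SUM(tot_qty) = 1 + 2 + 3 + 3 = 9.

9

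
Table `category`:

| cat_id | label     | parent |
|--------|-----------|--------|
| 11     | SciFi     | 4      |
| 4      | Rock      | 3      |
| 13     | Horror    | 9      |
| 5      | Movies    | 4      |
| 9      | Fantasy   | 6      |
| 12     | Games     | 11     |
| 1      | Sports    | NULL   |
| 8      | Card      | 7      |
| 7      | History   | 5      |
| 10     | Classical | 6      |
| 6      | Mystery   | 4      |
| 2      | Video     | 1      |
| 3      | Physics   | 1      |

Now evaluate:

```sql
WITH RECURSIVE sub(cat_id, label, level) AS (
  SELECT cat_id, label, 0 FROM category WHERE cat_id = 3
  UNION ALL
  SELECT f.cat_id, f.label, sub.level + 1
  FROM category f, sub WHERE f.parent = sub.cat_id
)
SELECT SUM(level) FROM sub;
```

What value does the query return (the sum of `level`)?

Base: cat_id=3 (Physics) at level 0.
Iteration 1: rows with parent in {3} -> Rock (id 4, level 1).
Iteration 2: rows with parent in {4} -> Movies (id 5, level 2), Mystery (id 6, level 2), SciFi (id 11, level 2).
Iteration 3: rows with parent in {5,6,11} -> History (id 7, level 3), Fantasy (id 9, level 3), Classical (id 10, level 3), Games (id 12, level 3).
Iteration 4: rows with parent in {7,9,10,12} -> Card (id 8, level 4), Horror (id 13, level 4).
Iteration 5: no rows with parent in {8,13}; recursion stops.
SUM(level) = 0 + 1 + 2 + 2 + 2 + 3 + 3 + 3 + 3 + 4 + 4 = 27.

27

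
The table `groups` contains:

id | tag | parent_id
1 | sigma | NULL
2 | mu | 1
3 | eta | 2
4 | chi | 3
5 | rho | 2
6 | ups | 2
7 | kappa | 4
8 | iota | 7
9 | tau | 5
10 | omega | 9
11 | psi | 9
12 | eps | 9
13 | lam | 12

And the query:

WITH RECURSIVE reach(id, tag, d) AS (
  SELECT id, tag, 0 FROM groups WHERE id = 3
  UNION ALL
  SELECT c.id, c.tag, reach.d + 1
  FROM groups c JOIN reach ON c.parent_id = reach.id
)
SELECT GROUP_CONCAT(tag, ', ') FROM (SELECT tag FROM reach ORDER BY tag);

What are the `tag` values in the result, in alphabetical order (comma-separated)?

Base: id=3 (eta) at d 0.
Iteration 1: rows with parent_id in {3} -> chi (id 4, d 1).
Iteration 2: rows with parent_id in {4} -> kappa (id 7, d 2).
Iteration 3: rows with parent_id in {7} -> iota (id 8, d 3).
Iteration 4: no rows with parent_id in {8}; recursion stops.

chi, eta, iota, kappa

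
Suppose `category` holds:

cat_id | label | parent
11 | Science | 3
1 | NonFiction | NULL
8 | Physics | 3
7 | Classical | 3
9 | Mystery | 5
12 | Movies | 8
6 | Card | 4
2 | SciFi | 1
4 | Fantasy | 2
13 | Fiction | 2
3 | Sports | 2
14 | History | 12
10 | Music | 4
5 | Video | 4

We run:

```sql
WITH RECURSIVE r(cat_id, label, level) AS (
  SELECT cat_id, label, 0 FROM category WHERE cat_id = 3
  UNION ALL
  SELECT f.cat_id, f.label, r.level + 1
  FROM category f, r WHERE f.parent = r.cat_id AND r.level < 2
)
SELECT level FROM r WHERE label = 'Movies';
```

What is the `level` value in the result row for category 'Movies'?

2

Base: cat_id=3 (Sports) at level 0.
Iteration 1: rows with parent in {3} -> Classical (id 7, level 1), Physics (id 8, level 1), Science (id 11, level 1).
Iteration 2: rows with parent in {7,8,11} -> Movies (id 12, level 2).
Iteration 3: level < 2 fails for all current rows; recursion stops.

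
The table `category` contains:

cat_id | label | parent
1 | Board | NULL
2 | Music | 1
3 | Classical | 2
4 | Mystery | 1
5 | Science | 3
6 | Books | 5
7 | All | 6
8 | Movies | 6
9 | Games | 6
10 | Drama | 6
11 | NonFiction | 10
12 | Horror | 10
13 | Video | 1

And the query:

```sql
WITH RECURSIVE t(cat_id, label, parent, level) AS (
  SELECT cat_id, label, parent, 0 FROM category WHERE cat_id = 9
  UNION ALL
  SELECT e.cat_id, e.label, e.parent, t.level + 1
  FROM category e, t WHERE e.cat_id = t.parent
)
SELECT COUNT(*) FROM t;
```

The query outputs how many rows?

Base: cat_id=9 (Games), parent=6, level 0.
Iteration 1: join on cat_id=6 -> Books (id 6, parent=5, level 1).
Iteration 2: join on cat_id=5 -> Science (id 5, parent=3, level 2).
Iteration 3: join on cat_id=3 -> Classical (id 3, parent=2, level 3).
Iteration 4: join on cat_id=2 -> Music (id 2, parent=1, level 4).
Iteration 5: join on cat_id=1 -> Board (id 1, parent=NULL, level 5).
Iteration 6: parent is NULL; no match; recursion stops.
Total rows emitted: 6.

6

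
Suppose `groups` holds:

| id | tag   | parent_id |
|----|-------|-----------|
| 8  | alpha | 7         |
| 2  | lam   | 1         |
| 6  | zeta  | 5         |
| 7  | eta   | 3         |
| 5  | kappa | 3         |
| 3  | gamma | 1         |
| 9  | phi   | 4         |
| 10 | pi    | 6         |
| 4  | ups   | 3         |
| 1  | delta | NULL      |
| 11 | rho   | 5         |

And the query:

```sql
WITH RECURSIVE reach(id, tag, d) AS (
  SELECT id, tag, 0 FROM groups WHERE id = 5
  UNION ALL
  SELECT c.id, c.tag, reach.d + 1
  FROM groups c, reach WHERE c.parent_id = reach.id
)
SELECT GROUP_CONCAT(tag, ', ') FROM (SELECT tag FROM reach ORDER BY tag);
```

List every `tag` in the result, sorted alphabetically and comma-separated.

Base: id=5 (kappa) at d 0.
Iteration 1: rows with parent_id in {5} -> zeta (id 6, d 1), rho (id 11, d 1).
Iteration 2: rows with parent_id in {6,11} -> pi (id 10, d 2).
Iteration 3: no rows with parent_id in {10}; recursion stops.

kappa, pi, rho, zeta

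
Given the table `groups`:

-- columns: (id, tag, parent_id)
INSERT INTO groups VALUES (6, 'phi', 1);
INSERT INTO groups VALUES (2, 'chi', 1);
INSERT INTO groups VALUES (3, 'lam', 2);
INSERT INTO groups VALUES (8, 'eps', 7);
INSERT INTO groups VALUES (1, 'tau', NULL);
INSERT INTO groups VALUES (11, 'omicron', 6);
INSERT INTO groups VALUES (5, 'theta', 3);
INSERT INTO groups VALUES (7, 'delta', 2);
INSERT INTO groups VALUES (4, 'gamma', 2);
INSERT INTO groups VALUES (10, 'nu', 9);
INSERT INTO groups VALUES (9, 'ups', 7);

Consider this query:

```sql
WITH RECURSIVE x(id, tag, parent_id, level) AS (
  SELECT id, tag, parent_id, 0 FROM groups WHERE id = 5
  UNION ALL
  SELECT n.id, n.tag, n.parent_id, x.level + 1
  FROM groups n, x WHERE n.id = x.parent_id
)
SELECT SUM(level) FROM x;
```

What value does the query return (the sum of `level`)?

Base: id=5 (theta), parent_id=3, level 0.
Iteration 1: join on id=3 -> lam (id 3, parent_id=2, level 1).
Iteration 2: join on id=2 -> chi (id 2, parent_id=1, level 2).
Iteration 3: join on id=1 -> tau (id 1, parent_id=NULL, level 3).
Iteration 4: parent_id is NULL; no match; recursion stops.
SUM(level) = 0 + 1 + 2 + 3 = 6.

6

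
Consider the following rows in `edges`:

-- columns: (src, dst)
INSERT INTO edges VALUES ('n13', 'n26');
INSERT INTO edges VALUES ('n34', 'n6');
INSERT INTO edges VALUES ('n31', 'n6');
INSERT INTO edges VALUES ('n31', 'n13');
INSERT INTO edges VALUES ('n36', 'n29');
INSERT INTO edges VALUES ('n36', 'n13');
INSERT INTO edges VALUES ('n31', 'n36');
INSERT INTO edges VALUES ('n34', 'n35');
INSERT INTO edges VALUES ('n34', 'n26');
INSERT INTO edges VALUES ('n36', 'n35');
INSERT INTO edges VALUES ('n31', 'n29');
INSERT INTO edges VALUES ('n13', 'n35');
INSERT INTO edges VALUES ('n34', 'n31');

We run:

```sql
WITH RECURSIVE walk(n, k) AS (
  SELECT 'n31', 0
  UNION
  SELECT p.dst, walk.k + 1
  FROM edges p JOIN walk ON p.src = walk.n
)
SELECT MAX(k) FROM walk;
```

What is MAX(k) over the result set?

3

Base: (n31, k=0).
Iteration 1: edges from {n31} -> (n13, k=1), (n29, k=1), (n36, k=1), (n6, k=1).
Iteration 2: edges from {n13,n29,n36,n6} -> (n13, k=2), (n26, k=2), (n29, k=2), (n35, k=2). [UNION drops 1 duplicate row(s)]
Iteration 3: edges from {n13,n26,n29,n35} -> (n26, k=3), (n35, k=3).
Iteration 4: no outgoing edges from {n26,n35}; recursion stops.
k values: 0, 1, 1, 1, 1, 2, 2, 2, 2, 3, 3; the maximum is 3.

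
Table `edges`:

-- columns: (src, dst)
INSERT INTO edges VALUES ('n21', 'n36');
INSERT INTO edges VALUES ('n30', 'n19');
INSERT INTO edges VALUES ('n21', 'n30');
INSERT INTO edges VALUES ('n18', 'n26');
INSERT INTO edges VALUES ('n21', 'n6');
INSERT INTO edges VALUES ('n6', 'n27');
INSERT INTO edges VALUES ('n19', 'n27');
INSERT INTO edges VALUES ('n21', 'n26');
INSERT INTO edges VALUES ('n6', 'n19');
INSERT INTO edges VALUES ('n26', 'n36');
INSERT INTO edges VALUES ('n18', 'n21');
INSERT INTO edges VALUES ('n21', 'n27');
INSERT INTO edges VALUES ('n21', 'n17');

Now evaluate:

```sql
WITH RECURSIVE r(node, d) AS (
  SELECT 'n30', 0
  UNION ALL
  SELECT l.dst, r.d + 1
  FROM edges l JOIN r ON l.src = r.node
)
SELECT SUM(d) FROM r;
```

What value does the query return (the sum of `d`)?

3

Base: (n30, d=0).
Iteration 1: edges from {n30} -> (n19, d=1).
Iteration 2: edges from {n19} -> (n27, d=2).
Iteration 3: no outgoing edges from {n27}; recursion stops.
SUM(d) = 0 + 1 + 2 = 3.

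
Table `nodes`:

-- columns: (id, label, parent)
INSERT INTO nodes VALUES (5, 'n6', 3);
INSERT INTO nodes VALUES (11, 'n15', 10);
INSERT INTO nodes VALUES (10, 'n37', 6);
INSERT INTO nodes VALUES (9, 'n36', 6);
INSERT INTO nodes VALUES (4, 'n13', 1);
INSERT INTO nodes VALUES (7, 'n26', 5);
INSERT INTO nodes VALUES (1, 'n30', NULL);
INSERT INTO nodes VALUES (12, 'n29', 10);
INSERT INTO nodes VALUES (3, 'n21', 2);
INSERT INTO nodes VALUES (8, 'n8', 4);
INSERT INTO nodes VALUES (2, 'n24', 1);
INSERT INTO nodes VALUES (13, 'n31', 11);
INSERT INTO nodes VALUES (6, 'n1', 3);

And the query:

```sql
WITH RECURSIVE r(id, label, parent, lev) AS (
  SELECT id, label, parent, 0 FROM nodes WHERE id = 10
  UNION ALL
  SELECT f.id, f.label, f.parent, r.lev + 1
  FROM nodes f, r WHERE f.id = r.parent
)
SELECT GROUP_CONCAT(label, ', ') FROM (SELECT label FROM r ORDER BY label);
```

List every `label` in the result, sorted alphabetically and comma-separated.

n1, n21, n24, n30, n37

Base: id=10 (n37), parent=6, lev 0.
Iteration 1: join on id=6 -> n1 (id 6, parent=3, lev 1).
Iteration 2: join on id=3 -> n21 (id 3, parent=2, lev 2).
Iteration 3: join on id=2 -> n24 (id 2, parent=1, lev 3).
Iteration 4: join on id=1 -> n30 (id 1, parent=NULL, lev 4).
Iteration 5: parent is NULL; no match; recursion stops.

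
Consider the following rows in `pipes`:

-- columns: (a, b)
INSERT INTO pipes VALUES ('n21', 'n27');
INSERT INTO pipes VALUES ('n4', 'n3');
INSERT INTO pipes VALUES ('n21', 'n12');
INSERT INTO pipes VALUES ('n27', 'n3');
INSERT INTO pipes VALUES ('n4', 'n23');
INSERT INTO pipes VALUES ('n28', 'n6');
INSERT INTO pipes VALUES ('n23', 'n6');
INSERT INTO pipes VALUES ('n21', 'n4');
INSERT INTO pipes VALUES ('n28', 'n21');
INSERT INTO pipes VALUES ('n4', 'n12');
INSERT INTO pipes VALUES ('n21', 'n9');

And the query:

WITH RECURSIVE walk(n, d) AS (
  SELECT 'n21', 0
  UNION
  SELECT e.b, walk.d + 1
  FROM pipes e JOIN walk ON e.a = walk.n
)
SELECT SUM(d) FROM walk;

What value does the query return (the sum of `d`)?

13

Base: (n21, d=0).
Iteration 1: edges from {n21} -> (n12, d=1), (n27, d=1), (n4, d=1), (n9, d=1).
Iteration 2: edges from {n12,n27,n4,n9} -> (n12, d=2), (n23, d=2), (n3, d=2). [UNION drops 1 duplicate row(s)]
Iteration 3: edges from {n12,n23,n3} -> (n6, d=3).
Iteration 4: no outgoing edges from {n6}; recursion stops.
SUM(d) = 0 + 1 + 1 + 1 + 1 + 2 + 2 + 2 + 3 = 13.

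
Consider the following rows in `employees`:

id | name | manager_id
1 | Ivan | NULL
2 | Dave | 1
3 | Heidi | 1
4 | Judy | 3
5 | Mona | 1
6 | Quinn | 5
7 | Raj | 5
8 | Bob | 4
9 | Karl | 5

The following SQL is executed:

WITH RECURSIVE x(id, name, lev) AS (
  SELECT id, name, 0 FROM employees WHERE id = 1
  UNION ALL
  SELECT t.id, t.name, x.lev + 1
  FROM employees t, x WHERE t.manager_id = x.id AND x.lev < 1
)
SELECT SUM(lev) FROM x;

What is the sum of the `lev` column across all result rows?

3

Base: id=1 (Ivan) at lev 0.
Iteration 1: rows with manager_id in {1} -> Dave (id 2, lev 1), Heidi (id 3, lev 1), Mona (id 5, lev 1).
Iteration 2: lev < 1 fails for all current rows; recursion stops.
SUM(lev) = 0 + 1 + 1 + 1 = 3.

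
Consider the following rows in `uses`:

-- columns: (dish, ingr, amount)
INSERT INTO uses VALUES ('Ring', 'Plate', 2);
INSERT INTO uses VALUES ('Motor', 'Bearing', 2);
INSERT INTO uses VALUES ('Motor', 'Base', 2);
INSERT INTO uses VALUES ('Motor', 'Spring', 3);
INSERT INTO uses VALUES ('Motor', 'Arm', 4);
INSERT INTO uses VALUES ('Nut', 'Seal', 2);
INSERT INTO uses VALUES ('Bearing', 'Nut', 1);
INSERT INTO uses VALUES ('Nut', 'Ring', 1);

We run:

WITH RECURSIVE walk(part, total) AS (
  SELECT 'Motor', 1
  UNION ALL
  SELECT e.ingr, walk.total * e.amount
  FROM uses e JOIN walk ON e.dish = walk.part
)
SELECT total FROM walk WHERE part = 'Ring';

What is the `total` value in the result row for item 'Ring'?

2

Base: (Motor, total=1).
Iteration 1: components of {Motor} -> Arm = 1*4 = 4, Base = 1*2 = 2, Bearing = 1*2 = 2, Spring = 1*3 = 3.
Iteration 2: components of {Arm,Base,Bearing,Spring} -> Nut = 2*1 = 2.
Iteration 3: components of {Nut} -> Ring = 2*1 = 2, Seal = 2*2 = 4.
Iteration 4: components of {Ring,Seal} -> Plate = 2*2 = 4.
Iteration 5: no further components; recursion stops.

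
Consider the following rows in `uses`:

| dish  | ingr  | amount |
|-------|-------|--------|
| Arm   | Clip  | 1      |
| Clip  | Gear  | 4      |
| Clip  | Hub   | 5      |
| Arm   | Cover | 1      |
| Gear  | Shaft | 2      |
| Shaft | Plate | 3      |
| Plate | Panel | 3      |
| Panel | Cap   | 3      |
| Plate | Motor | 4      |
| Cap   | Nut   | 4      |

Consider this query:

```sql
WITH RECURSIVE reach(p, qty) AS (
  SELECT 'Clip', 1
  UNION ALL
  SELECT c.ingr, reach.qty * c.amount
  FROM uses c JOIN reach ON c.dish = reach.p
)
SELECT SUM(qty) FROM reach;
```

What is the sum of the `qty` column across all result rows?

Base: (Clip, qty=1).
Iteration 1: components of {Clip} -> Gear = 1*4 = 4, Hub = 1*5 = 5.
Iteration 2: components of {Gear,Hub} -> Shaft = 4*2 = 8.
Iteration 3: components of {Shaft} -> Plate = 8*3 = 24.
Iteration 4: components of {Plate} -> Motor = 24*4 = 96, Panel = 24*3 = 72.
Iteration 5: components of {Motor,Panel} -> Cap = 72*3 = 216.
Iteration 6: components of {Cap} -> Nut = 216*4 = 864.
Iteration 7: no further components; recursion stops.
SUM(qty) = 1 + 4 + 5 + 8 + 24 + 72 + 96 + 216 + 864 = 1290.

1290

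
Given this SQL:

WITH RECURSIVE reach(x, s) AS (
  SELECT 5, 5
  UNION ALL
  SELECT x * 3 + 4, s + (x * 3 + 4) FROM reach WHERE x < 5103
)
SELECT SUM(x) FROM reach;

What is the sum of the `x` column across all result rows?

22944

Base: x=5, s=5.
Iteration 1: 5 < 5103 holds -> x = 5 * 3 + 4 = 19, s = 5 + 19 = 24.
Iteration 2: 19 < 5103 holds -> x = 19 * 3 + 4 = 61, s = 24 + 61 = 85.
Iteration 3: 61 < 5103 holds -> x = 61 * 3 + 4 = 187, s = 85 + 187 = 272.
Iteration 4: 187 < 5103 holds -> x = 187 * 3 + 4 = 565, s = 272 + 565 = 837.
Iteration 5: 565 < 5103 holds -> x = 565 * 3 + 4 = 1699, s = 837 + 1699 = 2536.
Iteration 6: 1699 < 5103 holds -> x = 1699 * 3 + 4 = 5101, s = 2536 + 5101 = 7637.
Iteration 7: 5101 < 5103 holds -> x = 5101 * 3 + 4 = 15307, s = 7637 + 15307 = 22944.
Iteration 8: 15307 < 5103 fails; recursion stops.
SUM(x) = 5 + 19 + 61 + 187 + 565 + 1699 + 5101 + 15307 = 22944.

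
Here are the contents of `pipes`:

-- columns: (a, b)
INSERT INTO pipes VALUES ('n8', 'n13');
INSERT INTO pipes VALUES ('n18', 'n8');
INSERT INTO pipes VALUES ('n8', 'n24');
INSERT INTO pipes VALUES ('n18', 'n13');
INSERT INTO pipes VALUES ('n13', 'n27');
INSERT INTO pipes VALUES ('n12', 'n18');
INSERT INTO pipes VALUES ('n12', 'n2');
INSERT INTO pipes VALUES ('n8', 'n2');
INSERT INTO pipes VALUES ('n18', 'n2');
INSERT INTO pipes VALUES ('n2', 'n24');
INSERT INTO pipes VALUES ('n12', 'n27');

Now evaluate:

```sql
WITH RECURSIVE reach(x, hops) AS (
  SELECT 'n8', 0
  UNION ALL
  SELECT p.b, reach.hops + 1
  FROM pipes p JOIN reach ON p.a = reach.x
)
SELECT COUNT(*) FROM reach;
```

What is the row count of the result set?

6

Base: (n8, hops=0).
Iteration 1: edges from {n8} -> (n13, hops=1), (n2, hops=1), (n24, hops=1).
Iteration 2: edges from {n13,n2,n24} -> (n24, hops=2), (n27, hops=2).
Iteration 3: no outgoing edges from {n24,n27}; recursion stops.
Total rows emitted: 6.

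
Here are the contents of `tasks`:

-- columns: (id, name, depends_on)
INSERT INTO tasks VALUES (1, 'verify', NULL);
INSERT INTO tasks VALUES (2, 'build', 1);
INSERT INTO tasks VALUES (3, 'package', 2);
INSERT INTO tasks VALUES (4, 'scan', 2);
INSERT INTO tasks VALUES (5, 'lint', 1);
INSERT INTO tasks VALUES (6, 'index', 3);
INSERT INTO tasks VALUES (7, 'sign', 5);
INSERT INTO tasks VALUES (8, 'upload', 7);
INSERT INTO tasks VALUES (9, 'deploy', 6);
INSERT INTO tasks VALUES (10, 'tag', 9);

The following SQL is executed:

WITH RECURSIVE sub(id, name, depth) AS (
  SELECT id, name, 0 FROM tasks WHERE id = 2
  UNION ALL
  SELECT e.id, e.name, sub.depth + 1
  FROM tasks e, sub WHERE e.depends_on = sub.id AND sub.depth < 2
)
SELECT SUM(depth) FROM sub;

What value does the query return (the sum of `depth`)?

4

Base: id=2 (build) at depth 0.
Iteration 1: rows with depends_on in {2} -> package (id 3, depth 1), scan (id 4, depth 1).
Iteration 2: rows with depends_on in {3,4} -> index (id 6, depth 2).
Iteration 3: depth < 2 fails for all current rows; recursion stops.
SUM(depth) = 0 + 1 + 1 + 2 = 4.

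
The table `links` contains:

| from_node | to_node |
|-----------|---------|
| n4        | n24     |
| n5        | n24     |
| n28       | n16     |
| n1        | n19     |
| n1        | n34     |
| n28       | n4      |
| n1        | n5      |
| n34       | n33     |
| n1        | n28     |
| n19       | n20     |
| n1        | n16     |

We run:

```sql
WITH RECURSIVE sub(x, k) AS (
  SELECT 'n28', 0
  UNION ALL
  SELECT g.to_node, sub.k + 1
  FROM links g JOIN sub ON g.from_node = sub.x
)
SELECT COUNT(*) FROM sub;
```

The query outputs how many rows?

4

Base: (n28, k=0).
Iteration 1: edges from {n28} -> (n16, k=1), (n4, k=1).
Iteration 2: edges from {n16,n4} -> (n24, k=2).
Iteration 3: no outgoing edges from {n24}; recursion stops.
Total rows emitted: 4.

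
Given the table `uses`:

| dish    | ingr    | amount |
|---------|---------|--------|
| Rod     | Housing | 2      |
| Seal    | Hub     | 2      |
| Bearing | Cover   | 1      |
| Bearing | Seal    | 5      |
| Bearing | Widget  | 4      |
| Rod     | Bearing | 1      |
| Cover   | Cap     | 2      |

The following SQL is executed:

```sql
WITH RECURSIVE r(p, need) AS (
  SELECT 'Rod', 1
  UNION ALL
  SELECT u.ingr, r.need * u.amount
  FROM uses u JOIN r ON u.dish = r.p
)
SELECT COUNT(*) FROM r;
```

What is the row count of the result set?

Base: (Rod, need=1).
Iteration 1: components of {Rod} -> Bearing = 1*1 = 1, Housing = 1*2 = 2.
Iteration 2: components of {Bearing,Housing} -> Cover = 1*1 = 1, Seal = 1*5 = 5, Widget = 1*4 = 4.
Iteration 3: components of {Cover,Seal,Widget} -> Cap = 1*2 = 2, Hub = 5*2 = 10.
Iteration 4: no further components; recursion stops.
Total rows emitted: 8.

8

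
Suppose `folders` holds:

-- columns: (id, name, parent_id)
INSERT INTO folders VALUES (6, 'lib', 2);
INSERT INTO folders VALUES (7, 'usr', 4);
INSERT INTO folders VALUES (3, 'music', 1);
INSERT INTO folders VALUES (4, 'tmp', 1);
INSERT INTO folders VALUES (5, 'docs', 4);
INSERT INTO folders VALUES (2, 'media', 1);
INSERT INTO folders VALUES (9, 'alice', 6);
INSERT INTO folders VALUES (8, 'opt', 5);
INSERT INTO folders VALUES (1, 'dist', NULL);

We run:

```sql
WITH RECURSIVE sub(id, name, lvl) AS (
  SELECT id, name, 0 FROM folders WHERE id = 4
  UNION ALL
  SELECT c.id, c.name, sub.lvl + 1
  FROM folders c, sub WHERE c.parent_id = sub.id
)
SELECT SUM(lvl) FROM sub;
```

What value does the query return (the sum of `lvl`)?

4

Base: id=4 (tmp) at lvl 0.
Iteration 1: rows with parent_id in {4} -> docs (id 5, lvl 1), usr (id 7, lvl 1).
Iteration 2: rows with parent_id in {5,7} -> opt (id 8, lvl 2).
Iteration 3: no rows with parent_id in {8}; recursion stops.
SUM(lvl) = 0 + 1 + 1 + 2 = 4.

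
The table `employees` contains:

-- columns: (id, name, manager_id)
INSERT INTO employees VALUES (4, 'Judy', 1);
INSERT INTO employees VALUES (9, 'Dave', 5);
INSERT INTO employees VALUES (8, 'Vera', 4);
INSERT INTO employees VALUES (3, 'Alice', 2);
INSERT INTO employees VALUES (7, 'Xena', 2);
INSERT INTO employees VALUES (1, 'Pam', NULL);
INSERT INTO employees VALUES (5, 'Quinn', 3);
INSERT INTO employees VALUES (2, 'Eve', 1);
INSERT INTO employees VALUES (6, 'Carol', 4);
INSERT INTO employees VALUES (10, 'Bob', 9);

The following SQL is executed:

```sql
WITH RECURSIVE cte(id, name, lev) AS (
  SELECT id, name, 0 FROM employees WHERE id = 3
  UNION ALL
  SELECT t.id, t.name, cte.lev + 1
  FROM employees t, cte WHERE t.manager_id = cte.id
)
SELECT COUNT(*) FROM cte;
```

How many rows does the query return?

Base: id=3 (Alice) at lev 0.
Iteration 1: rows with manager_id in {3} -> Quinn (id 5, lev 1).
Iteration 2: rows with manager_id in {5} -> Dave (id 9, lev 2).
Iteration 3: rows with manager_id in {9} -> Bob (id 10, lev 3).
Iteration 4: no rows with manager_id in {10}; recursion stops.
Total rows emitted: 4.

4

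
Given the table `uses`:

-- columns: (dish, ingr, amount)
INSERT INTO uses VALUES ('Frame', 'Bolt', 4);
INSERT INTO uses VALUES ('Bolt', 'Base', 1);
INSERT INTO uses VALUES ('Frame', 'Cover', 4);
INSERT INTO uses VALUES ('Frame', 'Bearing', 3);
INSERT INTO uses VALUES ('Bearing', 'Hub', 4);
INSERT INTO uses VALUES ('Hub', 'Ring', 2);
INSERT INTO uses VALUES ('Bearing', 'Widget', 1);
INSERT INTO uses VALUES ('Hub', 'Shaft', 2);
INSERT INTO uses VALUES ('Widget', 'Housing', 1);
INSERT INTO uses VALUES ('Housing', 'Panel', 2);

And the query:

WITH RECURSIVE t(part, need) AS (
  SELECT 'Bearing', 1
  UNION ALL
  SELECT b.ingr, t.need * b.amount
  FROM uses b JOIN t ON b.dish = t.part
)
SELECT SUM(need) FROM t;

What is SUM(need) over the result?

25

Base: (Bearing, need=1).
Iteration 1: components of {Bearing} -> Hub = 1*4 = 4, Widget = 1*1 = 1.
Iteration 2: components of {Hub,Widget} -> Housing = 1*1 = 1, Ring = 4*2 = 8, Shaft = 4*2 = 8.
Iteration 3: components of {Housing,Ring,Shaft} -> Panel = 1*2 = 2.
Iteration 4: no further components; recursion stops.
SUM(need) = 1 + 4 + 1 + 8 + 8 + 1 + 2 = 25.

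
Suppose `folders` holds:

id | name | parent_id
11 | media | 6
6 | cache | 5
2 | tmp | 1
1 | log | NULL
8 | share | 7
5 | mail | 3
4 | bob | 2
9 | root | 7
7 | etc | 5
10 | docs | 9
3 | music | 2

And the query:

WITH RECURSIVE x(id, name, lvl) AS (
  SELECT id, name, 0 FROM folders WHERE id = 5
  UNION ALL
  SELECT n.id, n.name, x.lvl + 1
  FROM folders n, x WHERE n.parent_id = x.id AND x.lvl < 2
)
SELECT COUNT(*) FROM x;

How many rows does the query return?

Base: id=5 (mail) at lvl 0.
Iteration 1: rows with parent_id in {5} -> cache (id 6, lvl 1), etc (id 7, lvl 1).
Iteration 2: rows with parent_id in {6,7} -> share (id 8, lvl 2), root (id 9, lvl 2), media (id 11, lvl 2).
Iteration 3: lvl < 2 fails for all current rows; recursion stops.
Total rows emitted: 6.

6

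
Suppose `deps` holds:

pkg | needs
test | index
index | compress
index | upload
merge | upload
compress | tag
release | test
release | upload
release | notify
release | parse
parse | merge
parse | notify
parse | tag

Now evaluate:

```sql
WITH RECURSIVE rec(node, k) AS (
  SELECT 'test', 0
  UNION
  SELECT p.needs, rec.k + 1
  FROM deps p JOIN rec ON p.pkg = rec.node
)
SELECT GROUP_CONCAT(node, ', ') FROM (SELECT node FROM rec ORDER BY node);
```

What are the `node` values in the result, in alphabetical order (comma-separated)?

compress, index, tag, test, upload

Base: (test, k=0).
Iteration 1: edges from {test} -> (index, k=1).
Iteration 2: edges from {index} -> (compress, k=2), (upload, k=2).
Iteration 3: edges from {compress,upload} -> (tag, k=3).
Iteration 4: no outgoing edges from {tag}; recursion stops.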